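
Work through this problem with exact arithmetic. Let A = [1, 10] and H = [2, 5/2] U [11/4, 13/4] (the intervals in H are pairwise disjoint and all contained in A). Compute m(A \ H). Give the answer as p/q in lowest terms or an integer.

The ambient interval has length m(A) = 10 - 1 = 9.
Since the holes are disjoint and sit inside A, by finite additivity
  m(H) = sum_i (b_i - a_i), and m(A \ H) = m(A) - m(H).
Computing the hole measures:
  m(H_1) = 5/2 - 2 = 1/2.
  m(H_2) = 13/4 - 11/4 = 1/2.
Summed: m(H) = 1/2 + 1/2 = 1.
So m(A \ H) = 9 - 1 = 8.

8


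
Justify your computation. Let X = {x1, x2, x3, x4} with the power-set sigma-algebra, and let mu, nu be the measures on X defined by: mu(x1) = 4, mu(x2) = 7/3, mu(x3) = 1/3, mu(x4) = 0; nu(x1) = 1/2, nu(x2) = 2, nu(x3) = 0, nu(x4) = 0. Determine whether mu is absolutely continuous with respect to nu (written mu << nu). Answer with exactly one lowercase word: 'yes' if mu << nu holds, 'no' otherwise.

mu << nu means: every nu-null measurable set is also mu-null; equivalently, for every atom x, if nu({x}) = 0 then mu({x}) = 0.
Checking each atom:
  x1: nu = 1/2 > 0 -> no constraint.
  x2: nu = 2 > 0 -> no constraint.
  x3: nu = 0, mu = 1/3 > 0 -> violates mu << nu.
  x4: nu = 0, mu = 0 -> consistent with mu << nu.
The atom(s) x3 violate the condition (nu = 0 but mu > 0). Therefore mu is NOT absolutely continuous w.r.t. nu.

no


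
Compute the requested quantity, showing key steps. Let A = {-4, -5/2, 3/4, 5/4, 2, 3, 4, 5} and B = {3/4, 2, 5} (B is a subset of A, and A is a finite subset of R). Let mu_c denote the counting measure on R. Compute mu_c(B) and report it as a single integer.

Counting measure assigns mu_c(E) = |E| (number of elements) when E is finite.
B has 3 element(s), so mu_c(B) = 3.

3


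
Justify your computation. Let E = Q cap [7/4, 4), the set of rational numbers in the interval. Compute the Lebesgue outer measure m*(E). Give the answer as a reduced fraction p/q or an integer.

E = Q cap [7/4, 4) is a subset of Q, which is countable. Enumerate Q = {q_1, q_2, ...}; for any eps > 0, cover q_k by the open interval (q_k - eps/2^(k+1), q_k + eps/2^(k+1)), of length eps/2^k. The total cover length is sum_{k>=1} eps/2^k = eps. Hence m*(E) <= m*(Q) <= eps for every eps > 0, and since outer measure is non-negative, m*(E) = 0.

0


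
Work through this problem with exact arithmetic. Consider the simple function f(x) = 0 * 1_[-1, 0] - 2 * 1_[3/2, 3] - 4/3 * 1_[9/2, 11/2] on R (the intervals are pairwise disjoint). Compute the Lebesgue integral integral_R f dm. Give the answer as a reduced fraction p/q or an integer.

For a simple function f = sum_i c_i * 1_{A_i} with disjoint A_i,
  integral f dm = sum_i c_i * m(A_i).
Lengths of the A_i:
  m(A_1) = 0 - (-1) = 1.
  m(A_2) = 3 - 3/2 = 3/2.
  m(A_3) = 11/2 - 9/2 = 1.
Contributions c_i * m(A_i):
  (0) * (1) = 0.
  (-2) * (3/2) = -3.
  (-4/3) * (1) = -4/3.
Total: 0 - 3 - 4/3 = -13/3.

-13/3


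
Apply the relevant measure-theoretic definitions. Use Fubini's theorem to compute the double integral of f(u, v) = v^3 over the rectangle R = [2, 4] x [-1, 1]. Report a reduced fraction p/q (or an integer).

f(u, v) is a tensor product of a function of u and a function of v, and both factors are bounded continuous (hence Lebesgue integrable) on the rectangle, so Fubini's theorem applies:
  integral_R f d(m x m) = (integral_a1^b1 1 du) * (integral_a2^b2 v^3 dv).
Inner integral in u: integral_{2}^{4} 1 du = (4^1 - 2^1)/1
  = 2.
Inner integral in v: integral_{-1}^{1} v^3 dv = (1^4 - (-1)^4)/4
  = 0.
Product: (2) * (0) = 0.

0


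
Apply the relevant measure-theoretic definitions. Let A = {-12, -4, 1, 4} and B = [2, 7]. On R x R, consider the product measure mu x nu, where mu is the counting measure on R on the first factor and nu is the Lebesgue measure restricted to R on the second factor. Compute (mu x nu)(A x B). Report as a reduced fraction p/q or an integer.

For a measurable rectangle A x B, the product measure satisfies
  (mu x nu)(A x B) = mu(A) * nu(B).
  mu(A) = 4.
  nu(B) = 5.
  (mu x nu)(A x B) = 4 * 5 = 20.

20


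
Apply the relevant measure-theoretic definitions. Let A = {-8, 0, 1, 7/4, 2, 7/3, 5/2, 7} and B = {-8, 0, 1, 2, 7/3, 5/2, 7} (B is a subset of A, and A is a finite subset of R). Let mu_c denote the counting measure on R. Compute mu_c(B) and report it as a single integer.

Counting measure assigns mu_c(E) = |E| (number of elements) when E is finite.
B has 7 element(s), so mu_c(B) = 7.

7


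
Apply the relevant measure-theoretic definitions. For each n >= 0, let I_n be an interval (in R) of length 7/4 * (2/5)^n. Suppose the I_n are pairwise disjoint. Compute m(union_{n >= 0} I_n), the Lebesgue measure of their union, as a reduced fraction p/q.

By countable additivity of the Lebesgue measure on pairwise disjoint measurable sets,
  m(union_{n >= 0} I_n) = sum_{n >= 0} m(I_n) = sum_{n >= 0} a * r^n,
  with a = 7/4 and r = 2/5.
Since 0 < r = 2/5 < 1, the geometric series converges:
  sum_{n >= 0} a * r^n = a / (1 - r).
  = 7/4 / (1 - 2/5)
  = 7/4 / (3/5)
  = 35/12.

35/12


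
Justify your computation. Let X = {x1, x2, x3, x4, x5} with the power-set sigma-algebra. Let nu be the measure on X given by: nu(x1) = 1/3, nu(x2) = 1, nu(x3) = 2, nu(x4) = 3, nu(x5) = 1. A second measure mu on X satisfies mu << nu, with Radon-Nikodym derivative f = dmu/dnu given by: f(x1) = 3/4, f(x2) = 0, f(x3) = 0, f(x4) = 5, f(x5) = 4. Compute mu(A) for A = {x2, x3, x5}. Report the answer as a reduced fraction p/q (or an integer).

By the defining property of the Radon-Nikodym derivative, for every measurable set A,
  mu(A) = integral_A f dnu.
Since nu is a discrete measure concentrated on the atoms of X, the integral over A reduces to the sum
  mu(A) = sum_{x in A} f(x) * nu({x}).
Computing each term:
  x2: f(x2) * nu(x2) = 0 * 1 = 0.
  x3: f(x3) * nu(x3) = 0 * 2 = 0.
  x5: f(x5) * nu(x5) = 4 * 1 = 4.
Summing: mu(A) = 0 + 0 + 4 = 4.

4


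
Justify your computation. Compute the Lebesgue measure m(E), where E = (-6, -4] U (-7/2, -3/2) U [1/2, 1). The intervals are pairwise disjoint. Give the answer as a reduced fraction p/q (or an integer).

For pairwise disjoint intervals, m(union_i I_i) = sum_i m(I_i),
and m is invariant under swapping open/closed endpoints (single points have measure 0).
So m(E) = sum_i (b_i - a_i).
  I_1 has length -4 - (-6) = 2.
  I_2 has length -3/2 - (-7/2) = 2.
  I_3 has length 1 - 1/2 = 1/2.
Summing:
  m(E) = 2 + 2 + 1/2 = 9/2.

9/2


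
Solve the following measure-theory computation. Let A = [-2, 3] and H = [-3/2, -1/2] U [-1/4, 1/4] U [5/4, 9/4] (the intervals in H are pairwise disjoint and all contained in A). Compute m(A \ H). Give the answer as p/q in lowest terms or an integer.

The ambient interval has length m(A) = 3 - (-2) = 5.
Since the holes are disjoint and sit inside A, by finite additivity
  m(H) = sum_i (b_i - a_i), and m(A \ H) = m(A) - m(H).
Computing the hole measures:
  m(H_1) = -1/2 - (-3/2) = 1.
  m(H_2) = 1/4 - (-1/4) = 1/2.
  m(H_3) = 9/4 - 5/4 = 1.
Summed: m(H) = 1 + 1/2 + 1 = 5/2.
So m(A \ H) = 5 - 5/2 = 5/2.

5/2


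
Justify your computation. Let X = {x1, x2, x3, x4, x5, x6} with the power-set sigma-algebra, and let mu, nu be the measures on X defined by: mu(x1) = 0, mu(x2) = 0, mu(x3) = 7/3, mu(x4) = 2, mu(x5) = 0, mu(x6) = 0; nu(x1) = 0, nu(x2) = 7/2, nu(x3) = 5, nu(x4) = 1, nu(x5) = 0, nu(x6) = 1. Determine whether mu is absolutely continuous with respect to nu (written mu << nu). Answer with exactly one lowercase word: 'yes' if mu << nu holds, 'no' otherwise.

mu << nu means: every nu-null measurable set is also mu-null; equivalently, for every atom x, if nu({x}) = 0 then mu({x}) = 0.
Checking each atom:
  x1: nu = 0, mu = 0 -> consistent with mu << nu.
  x2: nu = 7/2 > 0 -> no constraint.
  x3: nu = 5 > 0 -> no constraint.
  x4: nu = 1 > 0 -> no constraint.
  x5: nu = 0, mu = 0 -> consistent with mu << nu.
  x6: nu = 1 > 0 -> no constraint.
No atom violates the condition. Therefore mu << nu.

yes


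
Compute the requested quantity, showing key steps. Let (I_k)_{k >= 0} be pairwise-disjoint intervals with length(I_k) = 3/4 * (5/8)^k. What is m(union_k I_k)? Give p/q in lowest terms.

By countable additivity of the Lebesgue measure on pairwise disjoint measurable sets,
  m(union_{k >= 0} I_k) = sum_{k >= 0} m(I_k) = sum_{k >= 0} a * r^k,
  with a = 3/4 and r = 5/8.
Since 0 < r = 5/8 < 1, the geometric series converges:
  sum_{k >= 0} a * r^k = a / (1 - r).
  = 3/4 / (1 - 5/8)
  = 3/4 / (3/8)
  = 2.

2


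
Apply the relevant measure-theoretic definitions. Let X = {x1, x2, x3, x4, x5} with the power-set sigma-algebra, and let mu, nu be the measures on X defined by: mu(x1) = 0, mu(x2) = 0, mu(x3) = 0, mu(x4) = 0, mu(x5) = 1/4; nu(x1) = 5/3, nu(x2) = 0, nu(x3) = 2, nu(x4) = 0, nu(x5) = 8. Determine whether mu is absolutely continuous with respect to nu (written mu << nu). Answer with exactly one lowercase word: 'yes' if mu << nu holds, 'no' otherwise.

mu << nu means: every nu-null measurable set is also mu-null; equivalently, for every atom x, if nu({x}) = 0 then mu({x}) = 0.
Checking each atom:
  x1: nu = 5/3 > 0 -> no constraint.
  x2: nu = 0, mu = 0 -> consistent with mu << nu.
  x3: nu = 2 > 0 -> no constraint.
  x4: nu = 0, mu = 0 -> consistent with mu << nu.
  x5: nu = 8 > 0 -> no constraint.
No atom violates the condition. Therefore mu << nu.

yes


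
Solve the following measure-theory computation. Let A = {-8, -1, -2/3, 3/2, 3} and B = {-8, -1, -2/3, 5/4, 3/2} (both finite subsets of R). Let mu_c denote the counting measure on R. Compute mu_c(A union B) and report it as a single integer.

Counting measure on a finite set equals cardinality. By inclusion-exclusion, |A union B| = |A| + |B| - |A cap B|.
|A| = 5, |B| = 5, |A cap B| = 4.
So mu_c(A union B) = 5 + 5 - 4 = 6.

6


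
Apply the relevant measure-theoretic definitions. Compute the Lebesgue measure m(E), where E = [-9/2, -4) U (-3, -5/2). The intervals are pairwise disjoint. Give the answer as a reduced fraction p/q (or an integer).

For pairwise disjoint intervals, m(union_i I_i) = sum_i m(I_i),
and m is invariant under swapping open/closed endpoints (single points have measure 0).
So m(E) = sum_i (b_i - a_i).
  I_1 has length -4 - (-9/2) = 1/2.
  I_2 has length -5/2 - (-3) = 1/2.
Summing:
  m(E) = 1/2 + 1/2 = 1.

1


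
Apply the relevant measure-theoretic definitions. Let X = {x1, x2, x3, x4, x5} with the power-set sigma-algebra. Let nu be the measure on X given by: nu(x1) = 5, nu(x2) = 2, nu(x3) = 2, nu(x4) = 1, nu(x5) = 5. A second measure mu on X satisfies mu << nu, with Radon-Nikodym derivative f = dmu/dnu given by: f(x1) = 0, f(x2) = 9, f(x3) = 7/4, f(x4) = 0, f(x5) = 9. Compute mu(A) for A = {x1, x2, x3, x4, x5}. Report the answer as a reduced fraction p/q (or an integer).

By the defining property of the Radon-Nikodym derivative, for every measurable set A,
  mu(A) = integral_A f dnu.
Since nu is a discrete measure concentrated on the atoms of X, the integral over A reduces to the sum
  mu(A) = sum_{x in A} f(x) * nu({x}).
Computing each term:
  x1: f(x1) * nu(x1) = 0 * 5 = 0.
  x2: f(x2) * nu(x2) = 9 * 2 = 18.
  x3: f(x3) * nu(x3) = 7/4 * 2 = 7/2.
  x4: f(x4) * nu(x4) = 0 * 1 = 0.
  x5: f(x5) * nu(x5) = 9 * 5 = 45.
Summing: mu(A) = 0 + 18 + 7/2 + 0 + 45 = 133/2.

133/2


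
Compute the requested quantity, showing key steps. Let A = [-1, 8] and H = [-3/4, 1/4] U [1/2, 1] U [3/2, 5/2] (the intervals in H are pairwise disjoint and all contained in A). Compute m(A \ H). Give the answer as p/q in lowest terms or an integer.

The ambient interval has length m(A) = 8 - (-1) = 9.
Since the holes are disjoint and sit inside A, by finite additivity
  m(H) = sum_i (b_i - a_i), and m(A \ H) = m(A) - m(H).
Computing the hole measures:
  m(H_1) = 1/4 - (-3/4) = 1.
  m(H_2) = 1 - 1/2 = 1/2.
  m(H_3) = 5/2 - 3/2 = 1.
Summed: m(H) = 1 + 1/2 + 1 = 5/2.
So m(A \ H) = 9 - 5/2 = 13/2.

13/2


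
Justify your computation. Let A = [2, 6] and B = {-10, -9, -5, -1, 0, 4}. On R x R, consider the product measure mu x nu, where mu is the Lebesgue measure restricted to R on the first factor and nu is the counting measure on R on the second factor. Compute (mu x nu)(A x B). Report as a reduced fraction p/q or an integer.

For a measurable rectangle A x B, the product measure satisfies
  (mu x nu)(A x B) = mu(A) * nu(B).
  mu(A) = 4.
  nu(B) = 6.
  (mu x nu)(A x B) = 4 * 6 = 24.

24


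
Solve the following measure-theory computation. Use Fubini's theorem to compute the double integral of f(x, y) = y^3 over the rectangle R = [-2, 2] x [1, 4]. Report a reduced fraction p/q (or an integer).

f(x, y) is a tensor product of a function of x and a function of y, and both factors are bounded continuous (hence Lebesgue integrable) on the rectangle, so Fubini's theorem applies:
  integral_R f d(m x m) = (integral_a1^b1 1 dx) * (integral_a2^b2 y^3 dy).
Inner integral in x: integral_{-2}^{2} 1 dx = (2^1 - (-2)^1)/1
  = 4.
Inner integral in y: integral_{1}^{4} y^3 dy = (4^4 - 1^4)/4
  = 255/4.
Product: (4) * (255/4) = 255.

255


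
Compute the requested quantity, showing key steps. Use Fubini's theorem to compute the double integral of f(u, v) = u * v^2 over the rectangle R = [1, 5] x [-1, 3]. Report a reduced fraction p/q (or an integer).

f(u, v) is a tensor product of a function of u and a function of v, and both factors are bounded continuous (hence Lebesgue integrable) on the rectangle, so Fubini's theorem applies:
  integral_R f d(m x m) = (integral_a1^b1 u du) * (integral_a2^b2 v^2 dv).
Inner integral in u: integral_{1}^{5} u du = (5^2 - 1^2)/2
  = 12.
Inner integral in v: integral_{-1}^{3} v^2 dv = (3^3 - (-1)^3)/3
  = 28/3.
Product: (12) * (28/3) = 112.

112


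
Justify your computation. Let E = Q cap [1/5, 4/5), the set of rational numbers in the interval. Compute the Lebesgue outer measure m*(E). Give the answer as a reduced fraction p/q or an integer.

The set Q cap [1/5, 4/5) is countable (a subset of the countable set Q). Lebesgue outer measure of any countable set is 0: each singleton {q} has m*({q}) = 0, and by countable subadditivity m*(union_k {q_k}) <= sum_k m*({q_k}) = sum_k 0 = 0. The reverse inequality m*(E) >= 0 is automatic. So m*(Q cap [1/5, 4/5)) = 0.

0


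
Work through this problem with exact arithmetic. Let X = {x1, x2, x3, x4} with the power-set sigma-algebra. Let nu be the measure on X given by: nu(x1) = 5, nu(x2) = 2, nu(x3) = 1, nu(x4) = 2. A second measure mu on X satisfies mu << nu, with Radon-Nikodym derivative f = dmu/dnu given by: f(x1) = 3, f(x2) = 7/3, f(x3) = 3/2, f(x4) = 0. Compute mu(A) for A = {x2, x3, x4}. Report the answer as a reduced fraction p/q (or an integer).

By the defining property of the Radon-Nikodym derivative, for every measurable set A,
  mu(A) = integral_A f dnu.
Since nu is a discrete measure concentrated on the atoms of X, the integral over A reduces to the sum
  mu(A) = sum_{x in A} f(x) * nu({x}).
Computing each term:
  x2: f(x2) * nu(x2) = 7/3 * 2 = 14/3.
  x3: f(x3) * nu(x3) = 3/2 * 1 = 3/2.
  x4: f(x4) * nu(x4) = 0 * 2 = 0.
Summing: mu(A) = 14/3 + 3/2 + 0 = 37/6.

37/6


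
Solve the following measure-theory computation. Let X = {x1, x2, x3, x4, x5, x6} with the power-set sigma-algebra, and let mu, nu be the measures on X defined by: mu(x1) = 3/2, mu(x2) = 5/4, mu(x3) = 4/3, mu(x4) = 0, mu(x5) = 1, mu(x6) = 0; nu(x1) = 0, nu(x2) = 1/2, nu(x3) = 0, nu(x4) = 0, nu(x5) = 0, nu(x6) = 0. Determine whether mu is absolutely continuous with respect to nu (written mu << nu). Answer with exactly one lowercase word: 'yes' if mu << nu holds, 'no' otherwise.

mu << nu means: every nu-null measurable set is also mu-null; equivalently, for every atom x, if nu({x}) = 0 then mu({x}) = 0.
Checking each atom:
  x1: nu = 0, mu = 3/2 > 0 -> violates mu << nu.
  x2: nu = 1/2 > 0 -> no constraint.
  x3: nu = 0, mu = 4/3 > 0 -> violates mu << nu.
  x4: nu = 0, mu = 0 -> consistent with mu << nu.
  x5: nu = 0, mu = 1 > 0 -> violates mu << nu.
  x6: nu = 0, mu = 0 -> consistent with mu << nu.
The atom(s) x1, x3, x5 violate the condition (nu = 0 but mu > 0). Therefore mu is NOT absolutely continuous w.r.t. nu.

no


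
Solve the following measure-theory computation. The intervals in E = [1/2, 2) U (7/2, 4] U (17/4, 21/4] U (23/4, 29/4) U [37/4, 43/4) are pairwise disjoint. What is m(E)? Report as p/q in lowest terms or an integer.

For pairwise disjoint intervals, m(union_i I_i) = sum_i m(I_i),
and m is invariant under swapping open/closed endpoints (single points have measure 0).
So m(E) = sum_i (b_i - a_i).
  I_1 has length 2 - 1/2 = 3/2.
  I_2 has length 4 - 7/2 = 1/2.
  I_3 has length 21/4 - 17/4 = 1.
  I_4 has length 29/4 - 23/4 = 3/2.
  I_5 has length 43/4 - 37/4 = 3/2.
Summing:
  m(E) = 3/2 + 1/2 + 1 + 3/2 + 3/2 = 6.

6


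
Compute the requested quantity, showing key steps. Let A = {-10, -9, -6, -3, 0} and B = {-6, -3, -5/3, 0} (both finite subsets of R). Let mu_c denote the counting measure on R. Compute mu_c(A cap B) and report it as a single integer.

Counting measure on a finite set equals cardinality. mu_c(A cap B) = |A cap B| (elements appearing in both).
Enumerating the elements of A that also lie in B gives 3 element(s).
So mu_c(A cap B) = 3.

3


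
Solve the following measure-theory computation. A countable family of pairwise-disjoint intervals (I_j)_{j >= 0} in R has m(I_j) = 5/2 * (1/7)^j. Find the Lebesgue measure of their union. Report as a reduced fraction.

By countable additivity of the Lebesgue measure on pairwise disjoint measurable sets,
  m(union_{j >= 0} I_j) = sum_{j >= 0} m(I_j) = sum_{j >= 0} a * r^j,
  with a = 5/2 and r = 1/7.
Since 0 < r = 1/7 < 1, the geometric series converges:
  sum_{j >= 0} a * r^j = a / (1 - r).
  = 5/2 / (1 - 1/7)
  = 5/2 / (6/7)
  = 35/12.

35/12


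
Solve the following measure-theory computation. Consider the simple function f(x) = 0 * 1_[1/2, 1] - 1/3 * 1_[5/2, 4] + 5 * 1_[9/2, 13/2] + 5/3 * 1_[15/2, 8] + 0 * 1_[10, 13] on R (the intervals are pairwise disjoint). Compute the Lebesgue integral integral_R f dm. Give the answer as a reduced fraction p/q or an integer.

For a simple function f = sum_i c_i * 1_{A_i} with disjoint A_i,
  integral f dm = sum_i c_i * m(A_i).
Lengths of the A_i:
  m(A_1) = 1 - 1/2 = 1/2.
  m(A_2) = 4 - 5/2 = 3/2.
  m(A_3) = 13/2 - 9/2 = 2.
  m(A_4) = 8 - 15/2 = 1/2.
  m(A_5) = 13 - 10 = 3.
Contributions c_i * m(A_i):
  (0) * (1/2) = 0.
  (-1/3) * (3/2) = -1/2.
  (5) * (2) = 10.
  (5/3) * (1/2) = 5/6.
  (0) * (3) = 0.
Total: 0 - 1/2 + 10 + 5/6 + 0 = 31/3.

31/3


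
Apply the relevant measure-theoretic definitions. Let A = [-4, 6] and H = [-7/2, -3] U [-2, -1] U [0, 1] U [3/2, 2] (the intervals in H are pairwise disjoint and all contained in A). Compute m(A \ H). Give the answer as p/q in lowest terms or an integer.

The ambient interval has length m(A) = 6 - (-4) = 10.
Since the holes are disjoint and sit inside A, by finite additivity
  m(H) = sum_i (b_i - a_i), and m(A \ H) = m(A) - m(H).
Computing the hole measures:
  m(H_1) = -3 - (-7/2) = 1/2.
  m(H_2) = -1 - (-2) = 1.
  m(H_3) = 1 - 0 = 1.
  m(H_4) = 2 - 3/2 = 1/2.
Summed: m(H) = 1/2 + 1 + 1 + 1/2 = 3.
So m(A \ H) = 10 - 3 = 7.

7


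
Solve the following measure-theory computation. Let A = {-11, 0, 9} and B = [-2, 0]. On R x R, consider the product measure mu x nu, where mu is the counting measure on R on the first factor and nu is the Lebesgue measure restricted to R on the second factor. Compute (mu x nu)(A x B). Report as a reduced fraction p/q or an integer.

For a measurable rectangle A x B, the product measure satisfies
  (mu x nu)(A x B) = mu(A) * nu(B).
  mu(A) = 3.
  nu(B) = 2.
  (mu x nu)(A x B) = 3 * 2 = 6.

6


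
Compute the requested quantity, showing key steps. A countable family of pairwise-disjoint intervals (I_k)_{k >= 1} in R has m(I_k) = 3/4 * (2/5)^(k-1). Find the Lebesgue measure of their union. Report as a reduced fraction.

By countable additivity of the Lebesgue measure on pairwise disjoint measurable sets,
  m(union_{k >= 1} I_k) = sum_{k >= 1} m(I_k) = sum_{k >= 1} a * r^(k-1),
  with a = 3/4 and r = 2/5.
Since 0 < r = 2/5 < 1, the geometric series converges:
  sum_{k >= 1} a * r^(k-1) = a / (1 - r).
  = 3/4 / (1 - 2/5)
  = 3/4 / (3/5)
  = 5/4.

5/4


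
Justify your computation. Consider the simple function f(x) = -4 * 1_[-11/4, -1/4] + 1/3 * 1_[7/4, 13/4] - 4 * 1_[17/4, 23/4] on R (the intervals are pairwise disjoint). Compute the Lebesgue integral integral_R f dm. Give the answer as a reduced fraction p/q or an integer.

For a simple function f = sum_i c_i * 1_{A_i} with disjoint A_i,
  integral f dm = sum_i c_i * m(A_i).
Lengths of the A_i:
  m(A_1) = -1/4 - (-11/4) = 5/2.
  m(A_2) = 13/4 - 7/4 = 3/2.
  m(A_3) = 23/4 - 17/4 = 3/2.
Contributions c_i * m(A_i):
  (-4) * (5/2) = -10.
  (1/3) * (3/2) = 1/2.
  (-4) * (3/2) = -6.
Total: -10 + 1/2 - 6 = -31/2.

-31/2


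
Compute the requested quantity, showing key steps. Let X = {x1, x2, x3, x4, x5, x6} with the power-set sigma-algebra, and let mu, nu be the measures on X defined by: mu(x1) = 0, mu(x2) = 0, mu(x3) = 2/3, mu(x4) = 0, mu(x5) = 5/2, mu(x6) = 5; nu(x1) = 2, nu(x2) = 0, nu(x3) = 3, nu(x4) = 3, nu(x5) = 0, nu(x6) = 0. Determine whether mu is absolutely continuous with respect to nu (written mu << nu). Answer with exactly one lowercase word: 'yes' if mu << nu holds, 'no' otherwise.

mu << nu means: every nu-null measurable set is also mu-null; equivalently, for every atom x, if nu({x}) = 0 then mu({x}) = 0.
Checking each atom:
  x1: nu = 2 > 0 -> no constraint.
  x2: nu = 0, mu = 0 -> consistent with mu << nu.
  x3: nu = 3 > 0 -> no constraint.
  x4: nu = 3 > 0 -> no constraint.
  x5: nu = 0, mu = 5/2 > 0 -> violates mu << nu.
  x6: nu = 0, mu = 5 > 0 -> violates mu << nu.
The atom(s) x5, x6 violate the condition (nu = 0 but mu > 0). Therefore mu is NOT absolutely continuous w.r.t. nu.

no


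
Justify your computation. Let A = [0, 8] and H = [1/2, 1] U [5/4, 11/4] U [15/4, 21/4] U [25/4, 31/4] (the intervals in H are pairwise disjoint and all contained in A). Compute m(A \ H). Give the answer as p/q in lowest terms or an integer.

The ambient interval has length m(A) = 8 - 0 = 8.
Since the holes are disjoint and sit inside A, by finite additivity
  m(H) = sum_i (b_i - a_i), and m(A \ H) = m(A) - m(H).
Computing the hole measures:
  m(H_1) = 1 - 1/2 = 1/2.
  m(H_2) = 11/4 - 5/4 = 3/2.
  m(H_3) = 21/4 - 15/4 = 3/2.
  m(H_4) = 31/4 - 25/4 = 3/2.
Summed: m(H) = 1/2 + 3/2 + 3/2 + 3/2 = 5.
So m(A \ H) = 8 - 5 = 3.

3


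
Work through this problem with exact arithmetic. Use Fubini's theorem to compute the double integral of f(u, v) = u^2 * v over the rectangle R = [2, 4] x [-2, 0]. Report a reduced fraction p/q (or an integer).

f(u, v) is a tensor product of a function of u and a function of v, and both factors are bounded continuous (hence Lebesgue integrable) on the rectangle, so Fubini's theorem applies:
  integral_R f d(m x m) = (integral_a1^b1 u^2 du) * (integral_a2^b2 v dv).
Inner integral in u: integral_{2}^{4} u^2 du = (4^3 - 2^3)/3
  = 56/3.
Inner integral in v: integral_{-2}^{0} v dv = (0^2 - (-2)^2)/2
  = -2.
Product: (56/3) * (-2) = -112/3.

-112/3


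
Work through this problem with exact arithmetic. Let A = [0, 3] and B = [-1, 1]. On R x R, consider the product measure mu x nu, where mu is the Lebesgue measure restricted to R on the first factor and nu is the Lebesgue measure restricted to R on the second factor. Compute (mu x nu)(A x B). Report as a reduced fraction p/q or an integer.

For a measurable rectangle A x B, the product measure satisfies
  (mu x nu)(A x B) = mu(A) * nu(B).
  mu(A) = 3.
  nu(B) = 2.
  (mu x nu)(A x B) = 3 * 2 = 6.

6


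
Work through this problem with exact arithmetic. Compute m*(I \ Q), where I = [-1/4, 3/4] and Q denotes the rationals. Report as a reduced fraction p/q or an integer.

The interval I = [-1/4, 3/4] has m(I) = 3/4 - (-1/4) = 1 (endpoints are measure-zero, so open/closed/half-open agree). Write I = (I cap Q) u (I \ Q). The rationals in I are countable, so m*(I cap Q) = 0 (cover each rational by intervals whose total length is arbitrarily small). By countable subadditivity m*(I) <= m*(I cap Q) + m*(I \ Q), hence m*(I \ Q) >= m(I) = 1. The reverse inequality m*(I \ Q) <= m*(I) = 1 is trivial since (I \ Q) is a subset of I. Therefore m*(I \ Q) = 1.

1


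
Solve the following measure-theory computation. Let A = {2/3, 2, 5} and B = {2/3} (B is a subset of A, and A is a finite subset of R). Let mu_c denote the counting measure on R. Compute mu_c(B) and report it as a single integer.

Counting measure assigns mu_c(E) = |E| (number of elements) when E is finite.
B has 1 element(s), so mu_c(B) = 1.

1


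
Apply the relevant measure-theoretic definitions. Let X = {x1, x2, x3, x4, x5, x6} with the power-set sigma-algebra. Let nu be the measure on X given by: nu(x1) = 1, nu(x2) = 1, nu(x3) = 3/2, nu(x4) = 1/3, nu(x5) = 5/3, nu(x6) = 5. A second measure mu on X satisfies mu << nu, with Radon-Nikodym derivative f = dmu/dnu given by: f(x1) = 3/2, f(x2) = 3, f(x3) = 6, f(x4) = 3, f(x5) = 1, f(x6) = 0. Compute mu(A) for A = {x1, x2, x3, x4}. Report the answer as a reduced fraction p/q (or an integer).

By the defining property of the Radon-Nikodym derivative, for every measurable set A,
  mu(A) = integral_A f dnu.
Since nu is a discrete measure concentrated on the atoms of X, the integral over A reduces to the sum
  mu(A) = sum_{x in A} f(x) * nu({x}).
Computing each term:
  x1: f(x1) * nu(x1) = 3/2 * 1 = 3/2.
  x2: f(x2) * nu(x2) = 3 * 1 = 3.
  x3: f(x3) * nu(x3) = 6 * 3/2 = 9.
  x4: f(x4) * nu(x4) = 3 * 1/3 = 1.
Summing: mu(A) = 3/2 + 3 + 9 + 1 = 29/2.

29/2


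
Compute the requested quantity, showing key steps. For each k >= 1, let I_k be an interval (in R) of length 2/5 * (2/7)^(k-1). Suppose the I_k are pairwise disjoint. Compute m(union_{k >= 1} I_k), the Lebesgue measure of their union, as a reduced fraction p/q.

By countable additivity of the Lebesgue measure on pairwise disjoint measurable sets,
  m(union_{k >= 1} I_k) = sum_{k >= 1} m(I_k) = sum_{k >= 1} a * r^(k-1),
  with a = 2/5 and r = 2/7.
Since 0 < r = 2/7 < 1, the geometric series converges:
  sum_{k >= 1} a * r^(k-1) = a / (1 - r).
  = 2/5 / (1 - 2/7)
  = 2/5 / (5/7)
  = 14/25.

14/25


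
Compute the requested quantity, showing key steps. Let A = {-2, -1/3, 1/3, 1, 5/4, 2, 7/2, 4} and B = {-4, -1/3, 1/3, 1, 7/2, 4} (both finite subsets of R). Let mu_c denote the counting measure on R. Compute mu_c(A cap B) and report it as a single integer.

Counting measure on a finite set equals cardinality. mu_c(A cap B) = |A cap B| (elements appearing in both).
Enumerating the elements of A that also lie in B gives 5 element(s).
So mu_c(A cap B) = 5.

5


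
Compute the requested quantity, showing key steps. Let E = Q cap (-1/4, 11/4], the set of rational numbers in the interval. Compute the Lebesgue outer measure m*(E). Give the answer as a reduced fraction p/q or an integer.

E = Q cap (-1/4, 11/4] is a subset of Q, which is countable. Enumerate Q = {q_1, q_2, ...}; for any eps > 0, cover q_k by the open interval (q_k - eps/2^(k+1), q_k + eps/2^(k+1)), of length eps/2^k. The total cover length is sum_{k>=1} eps/2^k = eps. Hence m*(E) <= m*(Q) <= eps for every eps > 0, and since outer measure is non-negative, m*(E) = 0.

0


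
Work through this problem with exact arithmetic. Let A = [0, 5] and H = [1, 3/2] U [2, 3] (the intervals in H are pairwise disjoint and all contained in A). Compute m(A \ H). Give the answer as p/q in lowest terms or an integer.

The ambient interval has length m(A) = 5 - 0 = 5.
Since the holes are disjoint and sit inside A, by finite additivity
  m(H) = sum_i (b_i - a_i), and m(A \ H) = m(A) - m(H).
Computing the hole measures:
  m(H_1) = 3/2 - 1 = 1/2.
  m(H_2) = 3 - 2 = 1.
Summed: m(H) = 1/2 + 1 = 3/2.
So m(A \ H) = 5 - 3/2 = 7/2.

7/2


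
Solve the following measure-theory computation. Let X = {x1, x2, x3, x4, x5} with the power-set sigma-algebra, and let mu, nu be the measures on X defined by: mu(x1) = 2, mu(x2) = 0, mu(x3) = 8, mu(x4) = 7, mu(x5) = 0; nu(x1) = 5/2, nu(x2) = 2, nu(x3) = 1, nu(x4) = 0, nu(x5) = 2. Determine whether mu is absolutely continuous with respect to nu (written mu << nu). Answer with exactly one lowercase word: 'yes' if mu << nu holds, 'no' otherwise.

mu << nu means: every nu-null measurable set is also mu-null; equivalently, for every atom x, if nu({x}) = 0 then mu({x}) = 0.
Checking each atom:
  x1: nu = 5/2 > 0 -> no constraint.
  x2: nu = 2 > 0 -> no constraint.
  x3: nu = 1 > 0 -> no constraint.
  x4: nu = 0, mu = 7 > 0 -> violates mu << nu.
  x5: nu = 2 > 0 -> no constraint.
The atom(s) x4 violate the condition (nu = 0 but mu > 0). Therefore mu is NOT absolutely continuous w.r.t. nu.

no


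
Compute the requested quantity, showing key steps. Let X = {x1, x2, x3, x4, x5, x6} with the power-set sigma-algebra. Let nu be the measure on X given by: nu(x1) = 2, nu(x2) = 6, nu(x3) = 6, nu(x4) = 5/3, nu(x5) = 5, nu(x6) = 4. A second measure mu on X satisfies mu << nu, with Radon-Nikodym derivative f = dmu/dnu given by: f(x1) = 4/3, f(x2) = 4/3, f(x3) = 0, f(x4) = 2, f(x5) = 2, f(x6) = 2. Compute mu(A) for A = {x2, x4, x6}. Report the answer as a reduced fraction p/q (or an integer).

By the defining property of the Radon-Nikodym derivative, for every measurable set A,
  mu(A) = integral_A f dnu.
Since nu is a discrete measure concentrated on the atoms of X, the integral over A reduces to the sum
  mu(A) = sum_{x in A} f(x) * nu({x}).
Computing each term:
  x2: f(x2) * nu(x2) = 4/3 * 6 = 8.
  x4: f(x4) * nu(x4) = 2 * 5/3 = 10/3.
  x6: f(x6) * nu(x6) = 2 * 4 = 8.
Summing: mu(A) = 8 + 10/3 + 8 = 58/3.

58/3


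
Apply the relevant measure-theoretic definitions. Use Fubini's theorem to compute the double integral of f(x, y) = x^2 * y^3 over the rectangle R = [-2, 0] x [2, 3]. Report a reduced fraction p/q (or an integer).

f(x, y) is a tensor product of a function of x and a function of y, and both factors are bounded continuous (hence Lebesgue integrable) on the rectangle, so Fubini's theorem applies:
  integral_R f d(m x m) = (integral_a1^b1 x^2 dx) * (integral_a2^b2 y^3 dy).
Inner integral in x: integral_{-2}^{0} x^2 dx = (0^3 - (-2)^3)/3
  = 8/3.
Inner integral in y: integral_{2}^{3} y^3 dy = (3^4 - 2^4)/4
  = 65/4.
Product: (8/3) * (65/4) = 130/3.

130/3


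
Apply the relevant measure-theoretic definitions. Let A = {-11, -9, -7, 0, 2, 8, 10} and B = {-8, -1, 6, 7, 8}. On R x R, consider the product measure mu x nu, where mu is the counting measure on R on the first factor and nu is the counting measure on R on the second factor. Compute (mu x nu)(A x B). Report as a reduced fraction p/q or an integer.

For a measurable rectangle A x B, the product measure satisfies
  (mu x nu)(A x B) = mu(A) * nu(B).
  mu(A) = 7.
  nu(B) = 5.
  (mu x nu)(A x B) = 7 * 5 = 35.

35


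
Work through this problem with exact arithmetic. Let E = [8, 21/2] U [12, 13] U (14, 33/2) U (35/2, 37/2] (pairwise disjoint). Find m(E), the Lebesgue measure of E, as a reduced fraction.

For pairwise disjoint intervals, m(union_i I_i) = sum_i m(I_i),
and m is invariant under swapping open/closed endpoints (single points have measure 0).
So m(E) = sum_i (b_i - a_i).
  I_1 has length 21/2 - 8 = 5/2.
  I_2 has length 13 - 12 = 1.
  I_3 has length 33/2 - 14 = 5/2.
  I_4 has length 37/2 - 35/2 = 1.
Summing:
  m(E) = 5/2 + 1 + 5/2 + 1 = 7.

7


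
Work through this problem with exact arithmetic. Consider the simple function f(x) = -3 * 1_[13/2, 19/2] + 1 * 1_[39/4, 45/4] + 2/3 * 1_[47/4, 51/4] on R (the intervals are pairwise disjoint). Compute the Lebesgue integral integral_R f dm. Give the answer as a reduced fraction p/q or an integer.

For a simple function f = sum_i c_i * 1_{A_i} with disjoint A_i,
  integral f dm = sum_i c_i * m(A_i).
Lengths of the A_i:
  m(A_1) = 19/2 - 13/2 = 3.
  m(A_2) = 45/4 - 39/4 = 3/2.
  m(A_3) = 51/4 - 47/4 = 1.
Contributions c_i * m(A_i):
  (-3) * (3) = -9.
  (1) * (3/2) = 3/2.
  (2/3) * (1) = 2/3.
Total: -9 + 3/2 + 2/3 = -41/6.

-41/6


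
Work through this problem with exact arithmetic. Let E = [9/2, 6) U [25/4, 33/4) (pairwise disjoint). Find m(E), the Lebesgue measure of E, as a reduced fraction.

For pairwise disjoint intervals, m(union_i I_i) = sum_i m(I_i),
and m is invariant under swapping open/closed endpoints (single points have measure 0).
So m(E) = sum_i (b_i - a_i).
  I_1 has length 6 - 9/2 = 3/2.
  I_2 has length 33/4 - 25/4 = 2.
Summing:
  m(E) = 3/2 + 2 = 7/2.

7/2


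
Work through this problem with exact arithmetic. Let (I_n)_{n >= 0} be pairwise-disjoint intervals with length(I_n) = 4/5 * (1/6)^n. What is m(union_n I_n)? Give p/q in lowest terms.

By countable additivity of the Lebesgue measure on pairwise disjoint measurable sets,
  m(union_{n >= 0} I_n) = sum_{n >= 0} m(I_n) = sum_{n >= 0} a * r^n,
  with a = 4/5 and r = 1/6.
Since 0 < r = 1/6 < 1, the geometric series converges:
  sum_{n >= 0} a * r^n = a / (1 - r).
  = 4/5 / (1 - 1/6)
  = 4/5 / (5/6)
  = 24/25.

24/25


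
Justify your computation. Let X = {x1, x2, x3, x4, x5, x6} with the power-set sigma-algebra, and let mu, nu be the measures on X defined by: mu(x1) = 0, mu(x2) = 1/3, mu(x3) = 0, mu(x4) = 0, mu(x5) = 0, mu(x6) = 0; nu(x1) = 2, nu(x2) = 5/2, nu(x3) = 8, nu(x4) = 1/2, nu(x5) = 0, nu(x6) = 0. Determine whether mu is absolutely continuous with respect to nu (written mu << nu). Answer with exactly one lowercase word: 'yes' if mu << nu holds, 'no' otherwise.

mu << nu means: every nu-null measurable set is also mu-null; equivalently, for every atom x, if nu({x}) = 0 then mu({x}) = 0.
Checking each atom:
  x1: nu = 2 > 0 -> no constraint.
  x2: nu = 5/2 > 0 -> no constraint.
  x3: nu = 8 > 0 -> no constraint.
  x4: nu = 1/2 > 0 -> no constraint.
  x5: nu = 0, mu = 0 -> consistent with mu << nu.
  x6: nu = 0, mu = 0 -> consistent with mu << nu.
No atom violates the condition. Therefore mu << nu.

yes


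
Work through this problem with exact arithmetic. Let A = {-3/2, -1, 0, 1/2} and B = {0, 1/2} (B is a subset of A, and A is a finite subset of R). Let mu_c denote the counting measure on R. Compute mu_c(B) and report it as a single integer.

Counting measure assigns mu_c(E) = |E| (number of elements) when E is finite.
B has 2 element(s), so mu_c(B) = 2.

2


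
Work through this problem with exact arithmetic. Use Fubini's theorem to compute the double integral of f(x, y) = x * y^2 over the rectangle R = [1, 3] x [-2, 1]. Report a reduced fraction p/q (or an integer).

f(x, y) is a tensor product of a function of x and a function of y, and both factors are bounded continuous (hence Lebesgue integrable) on the rectangle, so Fubini's theorem applies:
  integral_R f d(m x m) = (integral_a1^b1 x dx) * (integral_a2^b2 y^2 dy).
Inner integral in x: integral_{1}^{3} x dx = (3^2 - 1^2)/2
  = 4.
Inner integral in y: integral_{-2}^{1} y^2 dy = (1^3 - (-2)^3)/3
  = 3.
Product: (4) * (3) = 12.

12


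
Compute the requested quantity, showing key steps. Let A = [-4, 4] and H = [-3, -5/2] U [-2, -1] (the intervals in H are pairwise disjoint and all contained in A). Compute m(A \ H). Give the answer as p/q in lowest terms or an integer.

The ambient interval has length m(A) = 4 - (-4) = 8.
Since the holes are disjoint and sit inside A, by finite additivity
  m(H) = sum_i (b_i - a_i), and m(A \ H) = m(A) - m(H).
Computing the hole measures:
  m(H_1) = -5/2 - (-3) = 1/2.
  m(H_2) = -1 - (-2) = 1.
Summed: m(H) = 1/2 + 1 = 3/2.
So m(A \ H) = 8 - 3/2 = 13/2.

13/2


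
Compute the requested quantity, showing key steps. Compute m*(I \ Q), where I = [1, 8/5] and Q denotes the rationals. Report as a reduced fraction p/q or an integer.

The interval I = [1, 8/5] has m(I) = 8/5 - 1 = 3/5 (endpoints are measure-zero, so open/closed/half-open agree). Write I = (I cap Q) u (I \ Q). The rationals in I are countable, so m*(I cap Q) = 0 (cover each rational by intervals whose total length is arbitrarily small). By countable subadditivity m*(I) <= m*(I cap Q) + m*(I \ Q), hence m*(I \ Q) >= m(I) = 3/5. The reverse inequality m*(I \ Q) <= m*(I) = 3/5 is trivial since (I \ Q) is a subset of I. Therefore m*(I \ Q) = 3/5.

3/5


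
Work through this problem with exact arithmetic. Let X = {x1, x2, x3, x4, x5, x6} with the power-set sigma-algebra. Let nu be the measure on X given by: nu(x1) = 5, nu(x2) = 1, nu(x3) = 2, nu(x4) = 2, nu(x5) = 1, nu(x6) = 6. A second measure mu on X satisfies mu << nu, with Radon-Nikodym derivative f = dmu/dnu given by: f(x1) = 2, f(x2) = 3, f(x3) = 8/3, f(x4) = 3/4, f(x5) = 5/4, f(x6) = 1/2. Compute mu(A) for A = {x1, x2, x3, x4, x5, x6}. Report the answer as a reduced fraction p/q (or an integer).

By the defining property of the Radon-Nikodym derivative, for every measurable set A,
  mu(A) = integral_A f dnu.
Since nu is a discrete measure concentrated on the atoms of X, the integral over A reduces to the sum
  mu(A) = sum_{x in A} f(x) * nu({x}).
Computing each term:
  x1: f(x1) * nu(x1) = 2 * 5 = 10.
  x2: f(x2) * nu(x2) = 3 * 1 = 3.
  x3: f(x3) * nu(x3) = 8/3 * 2 = 16/3.
  x4: f(x4) * nu(x4) = 3/4 * 2 = 3/2.
  x5: f(x5) * nu(x5) = 5/4 * 1 = 5/4.
  x6: f(x6) * nu(x6) = 1/2 * 6 = 3.
Summing: mu(A) = 10 + 3 + 16/3 + 3/2 + 5/4 + 3 = 289/12.

289/12


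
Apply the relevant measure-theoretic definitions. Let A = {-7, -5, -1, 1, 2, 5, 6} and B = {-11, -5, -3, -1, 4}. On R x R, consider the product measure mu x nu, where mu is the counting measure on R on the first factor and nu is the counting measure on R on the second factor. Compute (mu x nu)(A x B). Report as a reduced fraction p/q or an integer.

For a measurable rectangle A x B, the product measure satisfies
  (mu x nu)(A x B) = mu(A) * nu(B).
  mu(A) = 7.
  nu(B) = 5.
  (mu x nu)(A x B) = 7 * 5 = 35.

35


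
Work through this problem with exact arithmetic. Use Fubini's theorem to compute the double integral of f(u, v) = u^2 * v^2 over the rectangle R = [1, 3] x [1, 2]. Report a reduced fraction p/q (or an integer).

f(u, v) is a tensor product of a function of u and a function of v, and both factors are bounded continuous (hence Lebesgue integrable) on the rectangle, so Fubini's theorem applies:
  integral_R f d(m x m) = (integral_a1^b1 u^2 du) * (integral_a2^b2 v^2 dv).
Inner integral in u: integral_{1}^{3} u^2 du = (3^3 - 1^3)/3
  = 26/3.
Inner integral in v: integral_{1}^{2} v^2 dv = (2^3 - 1^3)/3
  = 7/3.
Product: (26/3) * (7/3) = 182/9.

182/9


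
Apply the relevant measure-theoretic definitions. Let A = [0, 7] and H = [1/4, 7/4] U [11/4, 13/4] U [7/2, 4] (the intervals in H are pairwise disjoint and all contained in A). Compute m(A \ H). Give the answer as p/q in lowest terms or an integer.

The ambient interval has length m(A) = 7 - 0 = 7.
Since the holes are disjoint and sit inside A, by finite additivity
  m(H) = sum_i (b_i - a_i), and m(A \ H) = m(A) - m(H).
Computing the hole measures:
  m(H_1) = 7/4 - 1/4 = 3/2.
  m(H_2) = 13/4 - 11/4 = 1/2.
  m(H_3) = 4 - 7/2 = 1/2.
Summed: m(H) = 3/2 + 1/2 + 1/2 = 5/2.
So m(A \ H) = 7 - 5/2 = 9/2.

9/2


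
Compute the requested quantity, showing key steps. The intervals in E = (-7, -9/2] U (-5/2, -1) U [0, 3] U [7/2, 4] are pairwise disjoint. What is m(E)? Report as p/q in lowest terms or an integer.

For pairwise disjoint intervals, m(union_i I_i) = sum_i m(I_i),
and m is invariant under swapping open/closed endpoints (single points have measure 0).
So m(E) = sum_i (b_i - a_i).
  I_1 has length -9/2 - (-7) = 5/2.
  I_2 has length -1 - (-5/2) = 3/2.
  I_3 has length 3 - 0 = 3.
  I_4 has length 4 - 7/2 = 1/2.
Summing:
  m(E) = 5/2 + 3/2 + 3 + 1/2 = 15/2.

15/2


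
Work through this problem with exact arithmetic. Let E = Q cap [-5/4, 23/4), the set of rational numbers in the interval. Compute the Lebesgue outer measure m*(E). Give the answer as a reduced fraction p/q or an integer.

The set Q cap [-5/4, 23/4) is countable (a subset of the countable set Q). Lebesgue outer measure of any countable set is 0: each singleton {q} has m*({q}) = 0, and by countable subadditivity m*(union_k {q_k}) <= sum_k m*({q_k}) = sum_k 0 = 0. The reverse inequality m*(E) >= 0 is automatic. So m*(Q cap [-5/4, 23/4)) = 0.

0
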